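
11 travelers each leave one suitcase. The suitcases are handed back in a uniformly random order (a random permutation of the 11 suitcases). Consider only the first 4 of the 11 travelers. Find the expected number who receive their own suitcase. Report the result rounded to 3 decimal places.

Let Xᵢ = 1 if person i gets their own suitcase. For each i, P(Xᵢ=1) = 1/11.
By linearity of expectation, E[X₁+…+X_4] = 4·(1/11) = 4/11.
≈ 0.364

0.364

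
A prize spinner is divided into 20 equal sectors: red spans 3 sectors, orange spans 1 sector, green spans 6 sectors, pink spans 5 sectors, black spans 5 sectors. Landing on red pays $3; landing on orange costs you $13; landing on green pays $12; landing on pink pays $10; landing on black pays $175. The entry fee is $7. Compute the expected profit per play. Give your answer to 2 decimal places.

E[payout] = (3/20)·3 + (1/20)·(-13) + (6/20)·12 + (5/20)·10 + (5/20)·175 = 993/20
Expected profit = 993/20 − 7 = 853/20 ≈ $42.65

$42.65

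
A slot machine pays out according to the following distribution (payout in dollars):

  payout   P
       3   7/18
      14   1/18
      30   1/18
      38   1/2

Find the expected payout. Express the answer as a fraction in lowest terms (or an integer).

E[X] = (7/18)·3 + (1/18)·14 + (1/18)·30 + (1/2)·38
     = 407/18

407/18 dollars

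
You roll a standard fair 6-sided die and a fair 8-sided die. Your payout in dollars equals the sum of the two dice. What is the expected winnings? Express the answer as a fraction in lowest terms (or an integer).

$8

Distribution of the sum of the two dice: 2 w.p. 1/48, 3 w.p. 1/24, 4 w.p. 1/16, 5 w.p. 1/12, 6 w.p. 5/48, 7 w.p. 1/8, …
E[payout] = (1/48)·2 + (1/24)·3 + (1/16)·4 + (1/12)·5 + (5/48)·6 + (1/8)·7 + (1/8)·8 + (1/8)·9 + (5/48)·10 + (1/12)·11 + (1/16)·12 + (1/24)·13 + (1/48)·14 = 8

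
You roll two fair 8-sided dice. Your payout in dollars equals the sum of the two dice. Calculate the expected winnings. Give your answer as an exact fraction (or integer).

$9

Distribution of the sum of the two dice: 2 w.p. 1/64, 3 w.p. 1/32, 4 w.p. 3/64, 5 w.p. 1/16, 6 w.p. 5/64, 7 w.p. 3/32, …
E[payout] = (1/64)·2 + (1/32)·3 + (3/64)·4 + (1/16)·5 + (5/64)·6 + (3/32)·7 + (7/64)·8 + (1/8)·9 + (7/64)·10 + (3/32)·11 + (5/64)·12 + (1/16)·13 + (3/64)·14 + (1/32)·15 + (1/64)·16 = 9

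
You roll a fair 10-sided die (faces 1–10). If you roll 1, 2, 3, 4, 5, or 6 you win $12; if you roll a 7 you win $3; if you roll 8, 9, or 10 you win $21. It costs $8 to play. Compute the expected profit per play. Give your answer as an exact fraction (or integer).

29/5 dollars

E[payout] = (1/10)·3 + (3/5)·12 + (3/10)·21 = 69/5
Expected profit = 69/5 − 8 = 29/5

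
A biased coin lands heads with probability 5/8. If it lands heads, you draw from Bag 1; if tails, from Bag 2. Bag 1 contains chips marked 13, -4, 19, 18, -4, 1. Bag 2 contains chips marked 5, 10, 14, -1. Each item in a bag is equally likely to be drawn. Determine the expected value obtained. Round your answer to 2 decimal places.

E[X | Bag 1] = (13 − 4 + 19 + 18 − 4 + 1)/6 = 43/6
E[X | Bag 2] = (5 + 10 + 14 − 1)/4 = 7
E[X] = (5/8)·43/6 + (3/8)·7 = 341/48 ≈ 7.10

7.10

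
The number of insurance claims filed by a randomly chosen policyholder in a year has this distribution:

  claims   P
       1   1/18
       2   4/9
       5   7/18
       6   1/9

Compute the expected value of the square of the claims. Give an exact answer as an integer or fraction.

E[X²] = (1/18)·1 + (4/9)·4 + (7/18)·25 + (1/9)·36
     = 140/9

140/9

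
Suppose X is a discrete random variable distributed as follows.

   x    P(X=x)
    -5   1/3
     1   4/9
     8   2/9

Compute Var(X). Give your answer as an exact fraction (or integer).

1838/81

E[X] = (1/3)·(-5) + (4/9)·1 + (2/9)·8 = 5/9
E[X²] = (1/3)·25 + (4/9)·1 + (2/9)·64 = 23
Var(X) = 23 − (5/9)² = 1838/81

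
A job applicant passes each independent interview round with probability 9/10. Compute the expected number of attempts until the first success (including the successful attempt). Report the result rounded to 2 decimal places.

1.11

For a geometric distribution, E[trials] = 1/p = 1/(9/10) = 10/9.
≈ 1.11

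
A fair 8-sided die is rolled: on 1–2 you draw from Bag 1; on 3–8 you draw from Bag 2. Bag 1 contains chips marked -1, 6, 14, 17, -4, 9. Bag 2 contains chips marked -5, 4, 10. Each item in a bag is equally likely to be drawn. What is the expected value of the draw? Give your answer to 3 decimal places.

3.958

E[X | Bag 1] = (-1 + 6 + 14 + 17 − 4 + 9)/6 = 41/6
E[X | Bag 2] = (-5 + 4 + 10)/3 = 3
E[X] = (1/4)·41/6 + (3/4)·3 = 95/24 ≈ 3.958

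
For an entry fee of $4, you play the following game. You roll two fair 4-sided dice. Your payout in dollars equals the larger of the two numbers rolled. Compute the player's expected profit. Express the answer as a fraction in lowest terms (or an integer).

Distribution of the larger of the two numbers rolled: 1 w.p. 1/16, 2 w.p. 3/16, 3 w.p. 5/16, 4 w.p. 7/16
E[payout] = (1/16)·1 + (3/16)·2 + (5/16)·3 + (7/16)·4 = 25/8
Expected profit = 25/8 − 4 = -7/8

-7/8 dollars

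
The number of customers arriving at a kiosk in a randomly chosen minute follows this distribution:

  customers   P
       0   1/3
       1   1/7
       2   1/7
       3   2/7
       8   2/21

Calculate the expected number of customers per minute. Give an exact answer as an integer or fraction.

E[X] = (1/3)·0 + (1/7)·1 + (1/7)·2 + (2/7)·3 + (2/21)·8
     = 43/21

43/21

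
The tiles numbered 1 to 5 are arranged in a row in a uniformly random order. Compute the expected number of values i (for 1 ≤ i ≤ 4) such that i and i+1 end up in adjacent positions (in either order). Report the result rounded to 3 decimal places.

1.600

For each i ∈ {1,…,4}, let Xᵢ = 1 if i and i+1 are adjacent. P(Xᵢ=1) = 2·(5−1)!/5! = 2/5.
By linearity, E[ΣXᵢ] = (4)·(2/5) = 8/5.
≈ 1.600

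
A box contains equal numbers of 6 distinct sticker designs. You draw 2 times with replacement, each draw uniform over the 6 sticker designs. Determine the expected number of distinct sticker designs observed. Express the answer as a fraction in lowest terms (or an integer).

11/6

Let Xⱼ=1 if type j appears at least once. P(Xⱼ=1) = 1 − ((6−1)/6)^2 = 11/36.
E[#distinct] = 6·11/36 = 11/6.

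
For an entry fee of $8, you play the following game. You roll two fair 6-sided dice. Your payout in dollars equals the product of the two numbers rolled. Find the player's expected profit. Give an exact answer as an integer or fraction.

Distribution of the product of the two numbers rolled: 1 w.p. 1/36, 2 w.p. 1/18, 3 w.p. 1/18, 4 w.p. 1/12, 5 w.p. 1/18, 6 w.p. 1/9, …
E[payout] = (1/36)·1 + (1/18)·2 + (1/18)·3 + (1/12)·4 + (1/18)·5 + (1/9)·6 + (1/18)·8 + (1/36)·9 + (1/18)·10 + (1/9)·12 + (1/18)·15 + (1/36)·16 + (1/18)·18 + (1/18)·20 + (1/18)·24 + (1/36)·25 + (1/18)·30 + (1/36)·36 = 49/4
Expected profit = 49/4 − 8 = 17/4

17/4 dollars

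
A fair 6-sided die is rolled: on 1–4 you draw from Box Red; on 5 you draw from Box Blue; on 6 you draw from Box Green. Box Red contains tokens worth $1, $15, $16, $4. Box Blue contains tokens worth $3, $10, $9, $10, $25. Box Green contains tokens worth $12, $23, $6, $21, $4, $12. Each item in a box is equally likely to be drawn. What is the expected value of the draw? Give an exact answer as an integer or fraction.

151/15 dollars

E[X | Box Red] = (1 + 15 + 16 + 4)/4 = 9
E[X | Box Blue] = (3 + 10 + 9 + 10 + 25)/5 = 57/5
E[X | Box Green] = (12 + 23 + 6 + 21 + 4 + 12)/6 = 13
E[X] = (2/3)·9 + (1/6)·57/5 + (1/6)·13 = 151/15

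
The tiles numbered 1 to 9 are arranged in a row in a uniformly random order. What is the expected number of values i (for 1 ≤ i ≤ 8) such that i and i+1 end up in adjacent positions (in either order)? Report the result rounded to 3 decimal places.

1.778

For each i ∈ {1,…,8}, let Xᵢ = 1 if i and i+1 are adjacent. P(Xᵢ=1) = 2·(9−1)!/9! = 2/9.
By linearity, E[ΣXᵢ] = (8)·(2/9) = 16/9.
≈ 1.778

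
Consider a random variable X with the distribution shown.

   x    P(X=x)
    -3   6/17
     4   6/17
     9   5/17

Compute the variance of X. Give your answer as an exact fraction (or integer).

402/17

E[X] = (6/17)·(-3) + (6/17)·4 + (5/17)·9 = 3
E[X²] = (6/17)·9 + (6/17)·16 + (5/17)·81 = 555/17
Var(X) = 555/17 − (3)² = 402/17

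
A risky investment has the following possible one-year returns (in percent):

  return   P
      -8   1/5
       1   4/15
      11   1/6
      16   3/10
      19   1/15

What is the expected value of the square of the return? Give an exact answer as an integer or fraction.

1341/10

E[X²] = (1/5)·64 + (4/15)·1 + (1/6)·121 + (3/10)·256 + (1/15)·361
     = 1341/10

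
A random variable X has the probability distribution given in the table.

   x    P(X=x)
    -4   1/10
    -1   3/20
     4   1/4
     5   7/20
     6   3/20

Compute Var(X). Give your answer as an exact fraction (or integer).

1029/100

E[X] = (1/10)·(-4) + (3/20)·(-1) + (1/4)·4 + (7/20)·5 + (3/20)·6 = 31/10
E[X²] = (1/10)·16 + (3/20)·1 + (1/4)·16 + (7/20)·25 + (3/20)·36 = 199/10
Var(X) = 199/10 − (31/10)² = 1029/100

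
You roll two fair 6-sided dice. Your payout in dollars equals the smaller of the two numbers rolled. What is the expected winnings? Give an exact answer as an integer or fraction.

Distribution of the smaller of the two numbers rolled: 1 w.p. 11/36, 2 w.p. 1/4, 3 w.p. 7/36, 4 w.p. 5/36, 5 w.p. 1/12, 6 w.p. 1/36
E[payout] = (11/36)·1 + (1/4)·2 + (7/36)·3 + (5/36)·4 + (1/12)·5 + (1/36)·6 = 91/36

91/36 dollars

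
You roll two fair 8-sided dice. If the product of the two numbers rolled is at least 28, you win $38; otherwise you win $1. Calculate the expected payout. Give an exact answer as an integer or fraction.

E[payout] = (45/64)·1 + (19/64)·38 = 767/64

767/64 dollars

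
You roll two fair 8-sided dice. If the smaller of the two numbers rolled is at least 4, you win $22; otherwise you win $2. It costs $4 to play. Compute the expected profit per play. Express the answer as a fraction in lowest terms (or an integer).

93/16 dollars

E[payout] = (39/64)·2 + (25/64)·22 = 157/16
Expected profit = 157/16 − 4 = 93/16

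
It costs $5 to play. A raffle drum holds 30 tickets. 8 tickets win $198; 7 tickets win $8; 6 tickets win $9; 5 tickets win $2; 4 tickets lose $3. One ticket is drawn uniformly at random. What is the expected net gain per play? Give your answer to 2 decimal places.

$51.40

E[payout] = (8/30)·198 + (7/30)·8 + (6/30)·9 + (5/30)·2 + (4/30)·(-3) = 282/5
Expected profit = 282/5 − 5 = 257/5 ≈ $51.40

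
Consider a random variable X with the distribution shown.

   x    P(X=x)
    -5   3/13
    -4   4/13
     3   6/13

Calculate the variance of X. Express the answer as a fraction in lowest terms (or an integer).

180/13

E[X] = (3/13)·(-5) + (4/13)·(-4) + (6/13)·3 = -1
E[X²] = (3/13)·25 + (4/13)·16 + (6/13)·9 = 193/13
Var(X) = 193/13 − (-1)² = 180/13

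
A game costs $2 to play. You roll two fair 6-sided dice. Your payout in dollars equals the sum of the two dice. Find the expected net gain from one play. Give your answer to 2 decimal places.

$5.00

Distribution of the sum of the two dice: 2 w.p. 1/36, 3 w.p. 1/18, 4 w.p. 1/12, 5 w.p. 1/9, 6 w.p. 5/36, 7 w.p. 1/6, …
E[payout] = (1/36)·2 + (1/18)·3 + (1/12)·4 + (1/9)·5 + (5/36)·6 + (1/6)·7 + (5/36)·8 + (1/9)·9 + (1/12)·10 + (1/18)·11 + (1/36)·12 = 7
Expected profit = 7 − 2 = 5 ≈ $5.00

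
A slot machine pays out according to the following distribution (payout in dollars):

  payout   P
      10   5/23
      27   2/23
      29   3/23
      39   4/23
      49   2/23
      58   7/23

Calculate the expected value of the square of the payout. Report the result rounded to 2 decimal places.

E[X²] = (5/23)·100 + (2/23)·729 + (3/23)·841 + (4/23)·1521 + (2/23)·2401 + (7/23)·3364
     = 38915/23 ≈ 1691.96

1691.96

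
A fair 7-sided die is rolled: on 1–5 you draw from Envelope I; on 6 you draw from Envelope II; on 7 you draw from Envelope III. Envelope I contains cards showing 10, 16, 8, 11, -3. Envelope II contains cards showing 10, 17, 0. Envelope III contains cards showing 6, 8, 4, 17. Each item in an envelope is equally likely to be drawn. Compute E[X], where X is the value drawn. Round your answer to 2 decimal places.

E[X | Envelope I] = (10 + 16 + 8 + 11 − 3)/5 = 42/5
E[X | Envelope II] = (10 + 17 + 0)/3 = 9
E[X | Envelope III] = (6 + 8 + 4 + 17)/4 = 35/4
E[X] = (5/7)·42/5 + (1/7)·9 + (1/7)·35/4 = 239/28 ≈ 8.54

8.54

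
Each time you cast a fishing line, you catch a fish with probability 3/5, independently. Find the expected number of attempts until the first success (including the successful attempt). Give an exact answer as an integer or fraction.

For a geometric distribution, E[trials] = 1/p = 1/(3/5) = 5/3.

5/3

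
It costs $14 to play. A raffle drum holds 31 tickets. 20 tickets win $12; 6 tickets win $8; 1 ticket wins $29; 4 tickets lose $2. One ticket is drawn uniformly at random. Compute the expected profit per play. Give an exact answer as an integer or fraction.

E[payout] = (20/31)·12 + (6/31)·8 + (1/31)·29 + (4/31)·(-2) = 309/31
Expected profit = 309/31 − 14 = -125/31

-125/31 dollars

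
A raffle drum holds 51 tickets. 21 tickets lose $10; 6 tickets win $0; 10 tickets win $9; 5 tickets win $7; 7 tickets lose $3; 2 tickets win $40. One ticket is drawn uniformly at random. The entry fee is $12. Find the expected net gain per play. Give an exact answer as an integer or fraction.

-638/51 dollars

E[payout] = (21/51)·(-10) + (6/51)·0 + (10/51)·9 + (5/51)·7 + (7/51)·(-3) + (2/51)·40 = -26/51
Expected profit = -26/51 − 12 = -638/51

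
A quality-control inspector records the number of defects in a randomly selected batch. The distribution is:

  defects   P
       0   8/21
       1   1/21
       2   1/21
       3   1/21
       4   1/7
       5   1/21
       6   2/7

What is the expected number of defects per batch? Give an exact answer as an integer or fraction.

59/21

E[X] = (8/21)·0 + (1/21)·1 + (1/21)·2 + (1/21)·3 + (1/7)·4 + (1/21)·5 + (2/7)·6
     = 59/21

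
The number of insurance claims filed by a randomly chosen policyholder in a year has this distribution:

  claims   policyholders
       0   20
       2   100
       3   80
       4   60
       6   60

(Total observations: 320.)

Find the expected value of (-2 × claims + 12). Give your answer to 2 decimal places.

5.50

Total = 320, so P(claims=0) = 20/320, etc.
E[-2x+12] = (1/16)·12 + (5/16)·8 + (1/4)·6 + (3/16)·4 + (3/16)·0
     = 11/2 ≈ 5.50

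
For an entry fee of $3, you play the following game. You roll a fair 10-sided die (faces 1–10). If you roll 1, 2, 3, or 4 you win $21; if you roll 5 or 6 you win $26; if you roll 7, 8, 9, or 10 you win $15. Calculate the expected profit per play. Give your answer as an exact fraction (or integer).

E[payout] = (2/5)·15 + (2/5)·21 + (1/5)·26 = 98/5
Expected profit = 98/5 − 3 = 83/5

83/5 dollars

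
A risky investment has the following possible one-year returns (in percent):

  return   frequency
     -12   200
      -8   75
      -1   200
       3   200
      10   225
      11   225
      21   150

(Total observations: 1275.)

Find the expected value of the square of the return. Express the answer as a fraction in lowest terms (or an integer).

6059/51

Total = 1275, so P(return=-12) = 200/1275, etc.
E[X²] = (8/51)·144 + (1/17)·64 + (8/51)·1 + (8/51)·9 + (3/17)·100 + (3/17)·121 + (2/17)·441
     = 6059/51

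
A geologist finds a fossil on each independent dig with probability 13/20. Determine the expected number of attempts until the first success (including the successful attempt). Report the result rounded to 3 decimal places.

1.538

For a geometric distribution, E[trials] = 1/p = 1/(13/20) = 20/13.
≈ 1.538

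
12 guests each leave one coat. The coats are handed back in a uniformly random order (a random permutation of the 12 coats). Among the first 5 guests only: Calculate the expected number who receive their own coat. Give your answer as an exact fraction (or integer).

5/12

Let Xᵢ = 1 if person i gets their own coat. For each i, P(Xᵢ=1) = 1/12.
By linearity of expectation, E[X₁+…+X_5] = 5·(1/12) = 5/12.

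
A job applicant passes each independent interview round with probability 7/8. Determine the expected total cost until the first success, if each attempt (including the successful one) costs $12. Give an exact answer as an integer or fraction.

96/7 dollars

E[#attempts] = 1/p = 8/7; E[cost] = 12·8/7 = 96/7.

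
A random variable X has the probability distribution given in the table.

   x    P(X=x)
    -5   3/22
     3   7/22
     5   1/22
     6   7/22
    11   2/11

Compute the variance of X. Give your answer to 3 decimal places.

21.424

E[X] = (3/22)·(-5) + (7/22)·3 + (1/22)·5 + (7/22)·6 + (2/11)·11 = 97/22
E[X²] = (3/22)·25 + (7/22)·9 + (1/22)·25 + (7/22)·36 + (2/11)·121 = 899/22
Var(X) = 899/22 − (97/22)² = 10369/484 ≈ 21.424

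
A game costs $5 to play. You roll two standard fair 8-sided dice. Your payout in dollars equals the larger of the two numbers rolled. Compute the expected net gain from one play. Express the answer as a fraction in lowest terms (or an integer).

13/16 dollars

Distribution of the larger of the two numbers rolled: 1 w.p. 1/64, 2 w.p. 3/64, 3 w.p. 5/64, 4 w.p. 7/64, 5 w.p. 9/64, 6 w.p. 11/64, …
E[payout] = (1/64)·1 + (3/64)·2 + (5/64)·3 + (7/64)·4 + (9/64)·5 + (11/64)·6 + (13/64)·7 + (15/64)·8 = 93/16
Expected profit = 93/16 − 5 = 13/16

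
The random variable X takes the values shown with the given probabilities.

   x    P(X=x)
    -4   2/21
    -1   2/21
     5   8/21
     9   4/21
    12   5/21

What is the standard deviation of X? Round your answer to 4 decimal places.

E[X] = 6, E[X²] = 426/7
Var(X) = E[X²] − (E[X])² = 426/7 − 36 = 174/7
SD(X) = √(174/7) ≈ 4.9857

4.9857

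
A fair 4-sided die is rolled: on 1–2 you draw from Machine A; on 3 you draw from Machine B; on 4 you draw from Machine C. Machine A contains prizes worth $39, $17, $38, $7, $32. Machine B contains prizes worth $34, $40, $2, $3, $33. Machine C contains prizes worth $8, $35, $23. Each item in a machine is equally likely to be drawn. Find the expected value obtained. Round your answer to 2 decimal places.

E[X | Machine A] = (39 + 17 + 38 + 7 + 32)/5 = 133/5
E[X | Machine B] = (34 + 40 + 2 + 3 + 33)/5 = 112/5
E[X | Machine C] = (8 + 35 + 23)/3 = 22
E[X] = (1/2)·133/5 + (1/4)·112/5 + (1/4)·22 = 122/5 ≈ 24.40

$24.40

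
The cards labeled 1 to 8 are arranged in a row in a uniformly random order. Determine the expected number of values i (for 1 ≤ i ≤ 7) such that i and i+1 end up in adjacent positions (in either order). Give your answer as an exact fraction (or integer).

7/4

For each i ∈ {1,…,7}, let Xᵢ = 1 if i and i+1 are adjacent. P(Xᵢ=1) = 2·(8−1)!/8! = 2/8.
By linearity, E[ΣXᵢ] = (7)·(2/8) = 7/4.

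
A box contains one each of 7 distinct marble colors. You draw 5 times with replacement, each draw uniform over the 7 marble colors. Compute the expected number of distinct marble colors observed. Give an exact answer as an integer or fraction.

9031/2401

Let Xⱼ=1 if type j appears at least once. P(Xⱼ=1) = 1 − ((7−1)/7)^5 = 9031/16807.
E[#distinct] = 7·9031/16807 = 9031/2401.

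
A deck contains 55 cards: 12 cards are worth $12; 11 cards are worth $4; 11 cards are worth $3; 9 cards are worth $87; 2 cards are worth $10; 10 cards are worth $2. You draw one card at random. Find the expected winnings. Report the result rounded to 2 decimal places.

E[payout] = (12/55)·12 + (11/55)·4 + (11/55)·3 + (9/55)·87 + (2/55)·10 + (10/55)·2 = 1044/55
≈ $18.98

$18.98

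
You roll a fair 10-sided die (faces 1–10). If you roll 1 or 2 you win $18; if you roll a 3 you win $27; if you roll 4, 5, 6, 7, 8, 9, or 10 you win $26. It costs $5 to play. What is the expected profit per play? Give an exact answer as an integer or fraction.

39/2 dollars

E[payout] = (1/5)·18 + (7/10)·26 + (1/10)·27 = 49/2
Expected profit = 49/2 − 5 = 39/2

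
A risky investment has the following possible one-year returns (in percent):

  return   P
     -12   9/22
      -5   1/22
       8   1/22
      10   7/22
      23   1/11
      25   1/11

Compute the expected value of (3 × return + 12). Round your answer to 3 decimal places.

E[3x+12] = (9/22)·(-24) + (1/22)·(-3) + (1/22)·36 + (7/22)·42 + (1/11)·81 + (1/11)·87
     = 447/22 ≈ 20.318

20.318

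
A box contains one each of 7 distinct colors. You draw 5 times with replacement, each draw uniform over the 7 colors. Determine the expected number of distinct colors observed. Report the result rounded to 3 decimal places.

Let Xⱼ=1 if type j appears at least once. P(Xⱼ=1) = 1 − ((7−1)/7)^5 = 9031/16807.
E[#distinct] = 7·9031/16807 = 9031/2401.
≈ 3.761

3.761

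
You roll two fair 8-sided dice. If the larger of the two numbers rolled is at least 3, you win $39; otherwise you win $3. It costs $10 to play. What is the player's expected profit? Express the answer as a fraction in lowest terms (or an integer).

107/4 dollars

E[payout] = (1/16)·3 + (15/16)·39 = 147/4
Expected profit = 147/4 − 10 = 107/4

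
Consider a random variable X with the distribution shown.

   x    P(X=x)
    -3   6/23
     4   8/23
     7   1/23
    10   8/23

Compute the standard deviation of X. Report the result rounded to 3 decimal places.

E[X] = 101/23, E[X²] = 1031/23
Var(X) = E[X²] − (E[X])² = 1031/23 − 10201/529 = 13512/529
SD(X) = √(13512/529) ≈ 5.054

5.054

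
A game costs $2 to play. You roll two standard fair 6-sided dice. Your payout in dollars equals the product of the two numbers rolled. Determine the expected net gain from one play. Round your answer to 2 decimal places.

Distribution of the product of the two numbers rolled: 1 w.p. 1/36, 2 w.p. 1/18, 3 w.p. 1/18, 4 w.p. 1/12, 5 w.p. 1/18, 6 w.p. 1/9, …
E[payout] = (1/36)·1 + (1/18)·2 + (1/18)·3 + (1/12)·4 + (1/18)·5 + (1/9)·6 + (1/18)·8 + (1/36)·9 + (1/18)·10 + (1/9)·12 + (1/18)·15 + (1/36)·16 + (1/18)·18 + (1/18)·20 + (1/18)·24 + (1/36)·25 + (1/18)·30 + (1/36)·36 = 49/4
Expected profit = 49/4 − 2 = 41/4 ≈ $10.25

$10.25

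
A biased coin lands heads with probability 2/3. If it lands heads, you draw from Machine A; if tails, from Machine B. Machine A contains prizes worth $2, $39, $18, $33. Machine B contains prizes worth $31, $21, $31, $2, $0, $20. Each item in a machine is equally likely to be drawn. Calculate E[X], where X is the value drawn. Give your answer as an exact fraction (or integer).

E[X | Machine A] = (2 + 39 + 18 + 33)/4 = 23
E[X | Machine B] = (31 + 21 + 31 + 2 + 0 + 20)/6 = 35/2
E[X] = (2/3)·23 + (1/3)·35/2 = 127/6

127/6 dollars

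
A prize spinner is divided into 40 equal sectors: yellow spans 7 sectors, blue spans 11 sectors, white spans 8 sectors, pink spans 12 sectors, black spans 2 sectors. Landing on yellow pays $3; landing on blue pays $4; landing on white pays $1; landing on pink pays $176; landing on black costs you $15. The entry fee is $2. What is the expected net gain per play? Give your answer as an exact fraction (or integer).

E[payout] = (7/40)·3 + (11/40)·4 + (8/40)·1 + (12/40)·176 + (2/40)·(-15) = 431/8
Expected profit = 431/8 − 2 = 415/8

415/8 dollars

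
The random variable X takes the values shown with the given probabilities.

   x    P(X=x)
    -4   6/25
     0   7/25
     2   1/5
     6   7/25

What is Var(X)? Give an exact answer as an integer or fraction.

8416/625

E[X] = (6/25)·(-4) + (7/25)·0 + (1/5)·2 + (7/25)·6 = 28/25
E[X²] = (6/25)·16 + (7/25)·0 + (1/5)·4 + (7/25)·36 = 368/25
Var(X) = 368/25 − (28/25)² = 8416/625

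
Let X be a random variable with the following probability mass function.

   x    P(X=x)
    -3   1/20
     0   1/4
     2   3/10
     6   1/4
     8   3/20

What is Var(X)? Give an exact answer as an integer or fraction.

E[X] = (1/20)·(-3) + (1/4)·0 + (3/10)·2 + (1/4)·6 + (3/20)·8 = 63/20
E[X²] = (1/20)·9 + (1/4)·0 + (3/10)·4 + (1/4)·36 + (3/20)·64 = 81/4
Var(X) = 81/4 − (63/20)² = 4131/400

4131/400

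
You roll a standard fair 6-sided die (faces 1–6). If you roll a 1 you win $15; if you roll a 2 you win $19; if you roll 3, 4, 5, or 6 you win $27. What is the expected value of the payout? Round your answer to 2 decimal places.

E[payout] = (1/6)·15 + (1/6)·19 + (2/3)·27 = 71/3
≈ $23.67

$23.67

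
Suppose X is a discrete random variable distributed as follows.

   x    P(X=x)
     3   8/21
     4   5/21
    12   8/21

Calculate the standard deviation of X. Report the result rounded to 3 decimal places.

4.201

E[X] = 20/3, E[X²] = 1304/21
Var(X) = E[X²] − (E[X])² = 1304/21 − 400/9 = 1112/63
SD(X) = √(1112/63) ≈ 4.201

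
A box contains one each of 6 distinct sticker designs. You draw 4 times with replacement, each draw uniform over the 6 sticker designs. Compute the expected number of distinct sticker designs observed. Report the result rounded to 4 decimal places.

Let Xⱼ=1 if type j appears at least once. P(Xⱼ=1) = 1 − ((6−1)/6)^4 = 671/1296.
E[#distinct] = 6·671/1296 = 671/216.
≈ 3.1065

3.1065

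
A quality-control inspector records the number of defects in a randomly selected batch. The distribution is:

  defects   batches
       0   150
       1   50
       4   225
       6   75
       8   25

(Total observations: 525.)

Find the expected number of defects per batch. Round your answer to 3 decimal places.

3.048

Total = 525, so P(defects=0) = 150/525, etc.
E[X] = (2/7)·0 + (2/21)·1 + (3/7)·4 + (1/7)·6 + (1/21)·8
     = 64/21 ≈ 3.048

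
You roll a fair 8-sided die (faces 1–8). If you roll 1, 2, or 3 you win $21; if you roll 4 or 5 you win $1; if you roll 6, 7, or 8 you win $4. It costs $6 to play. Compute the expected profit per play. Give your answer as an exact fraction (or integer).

E[payout] = (1/4)·1 + (3/8)·4 + (3/8)·21 = 77/8
Expected profit = 77/8 − 6 = 29/8

29/8 dollars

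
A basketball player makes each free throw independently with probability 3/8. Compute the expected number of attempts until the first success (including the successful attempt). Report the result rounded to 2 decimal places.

For a geometric distribution, E[trials] = 1/p = 1/(3/8) = 8/3.
≈ 2.67

2.67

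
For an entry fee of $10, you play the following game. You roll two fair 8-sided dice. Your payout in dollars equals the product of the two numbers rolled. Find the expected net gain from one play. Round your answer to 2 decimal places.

Distribution of the product of the two numbers rolled: 1 w.p. 1/64, 2 w.p. 1/32, 3 w.p. 1/32, 4 w.p. 3/64, 5 w.p. 1/32, 6 w.p. 1/16, …
E[payout] = (1/64)·1 + (1/32)·2 + (1/32)·3 + (3/64)·4 + (1/32)·5 + (1/16)·6 + (1/32)·7 + (1/16)·8 + (1/64)·9 + (1/32)·10 + (1/16)·12 + (1/32)·14 + (1/32)·15 + (3/64)·16 + (1/32)·18 + (1/32)·20 + (1/32)·21 + (1/16)·24 + (1/64)·25 + (1/32)·28 + (1/32)·30 + (1/32)·32 + (1/32)·35 + (1/64)·36 + (1/32)·40 + (1/32)·42 + (1/32)·48 + (1/64)·49 + (1/32)·56 + (1/64)·64 = 81/4
Expected profit = 81/4 − 10 = 41/4 ≈ $10.25

$10.25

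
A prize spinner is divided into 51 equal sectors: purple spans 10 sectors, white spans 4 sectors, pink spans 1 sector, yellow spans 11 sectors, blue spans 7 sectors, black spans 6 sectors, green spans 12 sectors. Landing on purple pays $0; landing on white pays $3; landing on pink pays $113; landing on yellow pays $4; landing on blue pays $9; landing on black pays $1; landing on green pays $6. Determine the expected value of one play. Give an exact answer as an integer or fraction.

310/51 dollars

E[payout] = (10/51)·0 + (4/51)·3 + (1/51)·113 + (11/51)·4 + (7/51)·9 + (6/51)·1 + (12/51)·6 = 310/51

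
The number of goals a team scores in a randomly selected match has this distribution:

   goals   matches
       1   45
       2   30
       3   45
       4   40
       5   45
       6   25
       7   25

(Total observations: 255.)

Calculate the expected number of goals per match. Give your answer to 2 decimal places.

Total = 255, so P(goals=1) = 45/255, etc.
E[X] = (3/17)·1 + (2/17)·2 + (3/17)·3 + (8/51)·4 + (3/17)·5 + (5/51)·6 + (5/51)·7
     = 190/51 ≈ 3.73

3.73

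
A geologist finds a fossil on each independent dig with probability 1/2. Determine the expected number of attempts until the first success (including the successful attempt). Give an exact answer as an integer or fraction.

2

For a geometric distribution, E[trials] = 1/p = 1/(1/2) = 2.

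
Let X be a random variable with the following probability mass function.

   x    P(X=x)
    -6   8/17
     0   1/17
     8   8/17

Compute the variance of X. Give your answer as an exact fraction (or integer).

E[X] = (8/17)·(-6) + (1/17)·0 + (8/17)·8 = 16/17
E[X²] = (8/17)·36 + (1/17)·0 + (8/17)·64 = 800/17
Var(X) = 800/17 − (16/17)² = 13344/289

13344/289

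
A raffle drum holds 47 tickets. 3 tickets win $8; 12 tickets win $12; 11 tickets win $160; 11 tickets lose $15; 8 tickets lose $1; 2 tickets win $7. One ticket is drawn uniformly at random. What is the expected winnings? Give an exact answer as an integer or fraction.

1769/47 dollars

E[payout] = (3/47)·8 + (12/47)·12 + (11/47)·160 + (11/47)·(-15) + (8/47)·(-1) + (2/47)·7 = 1769/47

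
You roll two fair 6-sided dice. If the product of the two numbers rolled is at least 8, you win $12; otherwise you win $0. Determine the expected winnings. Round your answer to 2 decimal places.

E[payout] = (7/18)·0 + (11/18)·12 = 22/3
≈ $7.33

$7.33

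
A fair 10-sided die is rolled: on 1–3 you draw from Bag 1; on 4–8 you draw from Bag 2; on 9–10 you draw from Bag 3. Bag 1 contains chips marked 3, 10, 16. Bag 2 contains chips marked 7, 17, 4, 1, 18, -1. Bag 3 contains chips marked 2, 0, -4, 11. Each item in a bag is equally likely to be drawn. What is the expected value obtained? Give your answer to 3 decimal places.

7.183

E[X | Bag 1] = (3 + 10 + 16)/3 = 29/3
E[X | Bag 2] = (7 + 17 + 4 + 1 + 18 − 1)/6 = 23/3
E[X | Bag 3] = (2 + 0 − 4 + 11)/4 = 9/4
E[X] = (3/10)·29/3 + (1/2)·23/3 + (1/5)·9/4 = 431/60 ≈ 7.183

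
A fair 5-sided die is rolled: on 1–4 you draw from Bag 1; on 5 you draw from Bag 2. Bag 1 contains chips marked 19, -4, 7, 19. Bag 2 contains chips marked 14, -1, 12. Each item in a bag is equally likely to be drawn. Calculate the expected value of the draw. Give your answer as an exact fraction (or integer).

148/15

E[X | Bag 1] = (19 − 4 + 7 + 19)/4 = 41/4
E[X | Bag 2] = (14 − 1 + 12)/3 = 25/3
E[X] = (4/5)·41/4 + (1/5)·25/3 = 148/15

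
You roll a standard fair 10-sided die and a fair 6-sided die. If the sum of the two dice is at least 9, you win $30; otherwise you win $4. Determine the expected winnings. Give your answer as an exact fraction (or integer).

183/10 dollars

E[payout] = (9/20)·4 + (11/20)·30 = 183/10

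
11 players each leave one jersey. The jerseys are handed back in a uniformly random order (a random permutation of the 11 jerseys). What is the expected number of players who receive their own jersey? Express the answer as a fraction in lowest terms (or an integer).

1

Let Xᵢ = 1 if person i gets their own jersey. For each i, P(Xᵢ=1) = 1/11.
By linearity of expectation, E[X₁+…+X_11] = 11·(1/11) = 1.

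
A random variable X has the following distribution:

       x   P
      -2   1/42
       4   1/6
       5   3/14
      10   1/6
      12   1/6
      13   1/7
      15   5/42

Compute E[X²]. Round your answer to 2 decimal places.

99.71

E[X²] = (1/42)·4 + (1/6)·16 + (3/14)·25 + (1/6)·100 + (1/6)·144 + (1/7)·169 + (5/42)·225
     = 698/7 ≈ 99.71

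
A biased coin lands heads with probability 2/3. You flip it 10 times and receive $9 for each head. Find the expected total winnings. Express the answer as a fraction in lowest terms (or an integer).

E[#heads] = 10·2/3 = 20/3 (linearity over flips).
E[winnings] = 9·20/3 = 60.

$60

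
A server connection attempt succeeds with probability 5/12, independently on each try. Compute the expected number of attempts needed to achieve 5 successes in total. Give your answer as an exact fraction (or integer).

By linearity (sum of 5 independent geometric waits), E[trials] = 5/p = 5/(5/12) = 12.

12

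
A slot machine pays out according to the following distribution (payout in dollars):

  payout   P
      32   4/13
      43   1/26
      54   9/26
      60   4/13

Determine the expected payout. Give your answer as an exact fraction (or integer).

E[X] = (4/13)·32 + (1/26)·43 + (9/26)·54 + (4/13)·60
     = 1265/26

1265/26 dollars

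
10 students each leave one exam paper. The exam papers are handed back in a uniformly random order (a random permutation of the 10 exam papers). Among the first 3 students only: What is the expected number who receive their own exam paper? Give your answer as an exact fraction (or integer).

3/10

Let Xᵢ = 1 if person i gets their own exam paper. For each i, P(Xᵢ=1) = 1/10.
By linearity of expectation, E[X₁+…+X_3] = 3·(1/10) = 3/10.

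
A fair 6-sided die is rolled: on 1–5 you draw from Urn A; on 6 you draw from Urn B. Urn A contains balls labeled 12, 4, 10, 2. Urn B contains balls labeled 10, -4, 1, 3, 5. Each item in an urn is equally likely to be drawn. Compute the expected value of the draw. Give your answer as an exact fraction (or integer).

E[X | Urn A] = (12 + 4 + 10 + 2)/4 = 7
E[X | Urn B] = (10 − 4 + 1 + 3 + 5)/5 = 3
E[X] = (5/6)·7 + (1/6)·3 = 19/3

19/3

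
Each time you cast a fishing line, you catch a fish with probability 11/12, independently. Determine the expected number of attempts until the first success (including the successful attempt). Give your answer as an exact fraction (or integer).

12/11

For a geometric distribution, E[trials] = 1/p = 1/(11/12) = 12/11.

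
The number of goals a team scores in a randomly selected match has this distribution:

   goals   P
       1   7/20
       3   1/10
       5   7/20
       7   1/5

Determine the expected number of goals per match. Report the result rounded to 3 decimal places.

E[X] = (7/20)·1 + (1/10)·3 + (7/20)·5 + (1/5)·7
     = 19/5 ≈ 3.800

3.800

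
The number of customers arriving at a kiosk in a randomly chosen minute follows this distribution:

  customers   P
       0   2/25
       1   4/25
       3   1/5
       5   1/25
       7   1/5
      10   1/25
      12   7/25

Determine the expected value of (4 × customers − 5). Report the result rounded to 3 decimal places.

E[4x-5] = (2/25)·(-5) + (4/25)·(-1) + (1/5)·7 + (1/25)·15 + (1/5)·23 + (1/25)·35 + (7/25)·43
     = 487/25 ≈ 19.480

19.480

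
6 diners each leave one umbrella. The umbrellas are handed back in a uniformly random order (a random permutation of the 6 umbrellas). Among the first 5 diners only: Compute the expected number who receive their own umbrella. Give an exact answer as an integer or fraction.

Let Xᵢ = 1 if person i gets their own umbrella. For each i, P(Xᵢ=1) = 1/6.
By linearity of expectation, E[X₁+…+X_5] = 5·(1/6) = 5/6.

5/6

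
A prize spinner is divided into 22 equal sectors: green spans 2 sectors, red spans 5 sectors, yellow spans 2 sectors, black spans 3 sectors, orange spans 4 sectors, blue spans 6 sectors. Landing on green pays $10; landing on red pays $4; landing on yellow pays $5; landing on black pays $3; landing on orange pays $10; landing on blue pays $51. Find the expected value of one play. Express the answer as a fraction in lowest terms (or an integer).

405/22 dollars

E[payout] = (2/22)·10 + (5/22)·4 + (2/22)·5 + (3/22)·3 + (4/22)·10 + (6/22)·51 = 405/22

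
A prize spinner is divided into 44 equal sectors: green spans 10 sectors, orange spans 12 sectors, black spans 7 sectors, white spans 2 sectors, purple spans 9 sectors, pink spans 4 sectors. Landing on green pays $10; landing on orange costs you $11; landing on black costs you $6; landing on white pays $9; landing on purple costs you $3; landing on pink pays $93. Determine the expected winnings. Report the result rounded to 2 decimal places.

$6.57

E[payout] = (10/44)·10 + (12/44)·(-11) + (7/44)·(-6) + (2/44)·9 + (9/44)·(-3) + (4/44)·93 = 289/44
≈ $6.57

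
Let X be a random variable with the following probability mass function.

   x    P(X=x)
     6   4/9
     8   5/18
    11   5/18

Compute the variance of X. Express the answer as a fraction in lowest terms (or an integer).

1385/324

E[X] = (4/9)·6 + (5/18)·8 + (5/18)·11 = 143/18
E[X²] = (4/9)·36 + (5/18)·64 + (5/18)·121 = 1213/18
Var(X) = 1213/18 − (143/18)² = 1385/324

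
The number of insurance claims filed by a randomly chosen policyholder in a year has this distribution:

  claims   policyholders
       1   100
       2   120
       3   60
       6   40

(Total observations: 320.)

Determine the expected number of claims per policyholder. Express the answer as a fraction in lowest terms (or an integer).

19/8

Total = 320, so P(claims=1) = 100/320, etc.
E[X] = (5/16)·1 + (3/8)·2 + (3/16)·3 + (1/8)·6
     = 19/8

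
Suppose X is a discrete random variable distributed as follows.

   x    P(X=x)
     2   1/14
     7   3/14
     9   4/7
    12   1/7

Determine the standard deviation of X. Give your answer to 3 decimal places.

E[X] = 17/2, E[X²] = 1087/14
Var(X) = E[X²] − (E[X])² = 1087/14 − 289/4 = 151/28
SD(X) = √(151/28) ≈ 2.322

2.322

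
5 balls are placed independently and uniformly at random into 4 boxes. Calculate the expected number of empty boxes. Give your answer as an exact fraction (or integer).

243/256

Let Xⱼ=1 if box j is empty. P(Xⱼ=1) = ((4-1)/4)^5 = 243/1024.
By linearity, E[#empty] = 4·243/1024 = 243/256.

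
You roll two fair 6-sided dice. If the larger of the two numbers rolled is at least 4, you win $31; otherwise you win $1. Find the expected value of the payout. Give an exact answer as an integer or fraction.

47/2 dollars

E[payout] = (1/4)·1 + (3/4)·31 = 47/2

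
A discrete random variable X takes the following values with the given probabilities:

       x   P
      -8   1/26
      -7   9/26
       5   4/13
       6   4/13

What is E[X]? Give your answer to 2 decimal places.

E[X] = (1/26)·(-8) + (9/26)·(-7) + (4/13)·5 + (4/13)·6
     = 17/26 ≈ 0.65

0.65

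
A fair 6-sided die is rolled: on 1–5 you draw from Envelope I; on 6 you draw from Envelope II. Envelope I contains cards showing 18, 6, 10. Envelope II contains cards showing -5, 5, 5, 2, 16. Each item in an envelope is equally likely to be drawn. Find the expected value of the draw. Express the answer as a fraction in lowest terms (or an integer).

919/90

E[X | Envelope I] = (18 + 6 + 10)/3 = 34/3
E[X | Envelope II] = (-5 + 5 + 5 + 2 + 16)/5 = 23/5
E[X] = (5/6)·34/3 + (1/6)·23/5 = 919/90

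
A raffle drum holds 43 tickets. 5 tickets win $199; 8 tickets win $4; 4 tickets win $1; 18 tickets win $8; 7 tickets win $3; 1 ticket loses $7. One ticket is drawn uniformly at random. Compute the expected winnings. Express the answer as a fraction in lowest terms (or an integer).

1189/43 dollars

E[payout] = (5/43)·199 + (8/43)·4 + (4/43)·1 + (18/43)·8 + (7/43)·3 + (1/43)·(-7) = 1189/43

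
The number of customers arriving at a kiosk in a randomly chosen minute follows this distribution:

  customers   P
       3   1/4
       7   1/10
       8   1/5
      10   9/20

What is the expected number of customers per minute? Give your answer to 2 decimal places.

E[X] = (1/4)·3 + (1/10)·7 + (1/5)·8 + (9/20)·10
     = 151/20 ≈ 7.55

7.55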